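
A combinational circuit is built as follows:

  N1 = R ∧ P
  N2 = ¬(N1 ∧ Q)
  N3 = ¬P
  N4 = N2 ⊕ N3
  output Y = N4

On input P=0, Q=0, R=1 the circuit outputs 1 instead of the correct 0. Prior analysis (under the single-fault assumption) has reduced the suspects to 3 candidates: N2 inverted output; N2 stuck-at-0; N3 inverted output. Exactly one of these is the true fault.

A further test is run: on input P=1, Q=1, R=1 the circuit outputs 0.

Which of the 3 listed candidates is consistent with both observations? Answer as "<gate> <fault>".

Evaluate each candidate on input P=1, Q=1, R=1:
  N2 inverted output: N1=1, N2=1 [inverted output], N3=0, N4=1 → 1 — eliminated
  N2 stuck-at-0: N1=1, N2=0 [stuck-at-0], N3=0, N4=0 → 0 — matches
  N3 inverted output: N1=1, N2=0, N3=1 [inverted output], N4=1 → 1 — eliminated
Only N2 stuck-at-0 reproduces the observed 0.

N2 stuck-at-0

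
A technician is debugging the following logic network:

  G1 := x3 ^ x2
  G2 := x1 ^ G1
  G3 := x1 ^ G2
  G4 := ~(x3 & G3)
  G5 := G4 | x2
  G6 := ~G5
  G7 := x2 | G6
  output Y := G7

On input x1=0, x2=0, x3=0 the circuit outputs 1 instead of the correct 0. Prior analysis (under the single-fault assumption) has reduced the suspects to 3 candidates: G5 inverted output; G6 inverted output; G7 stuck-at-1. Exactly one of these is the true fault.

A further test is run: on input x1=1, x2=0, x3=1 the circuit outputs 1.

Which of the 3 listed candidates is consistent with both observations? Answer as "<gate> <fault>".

G7 stuck-at-1

Evaluate each candidate on input x1=1, x2=0, x3=1:
  G5 inverted output: G1=1, G2=0, G3=1, G4=0, G5=1 [inverted output], G6=0, G7=0 → 0 — eliminated
  G6 inverted output: G1=1, G2=0, G3=1, G4=0, G5=0, G6=0 [inverted output], G7=0 → 0 — eliminated
  G7 stuck-at-1: G1=1, G2=0, G3=1, G4=0, G5=0, G6=1, G7=1 [stuck-at-1] → 1 — matches
Only G7 stuck-at-1 reproduces the observed 1.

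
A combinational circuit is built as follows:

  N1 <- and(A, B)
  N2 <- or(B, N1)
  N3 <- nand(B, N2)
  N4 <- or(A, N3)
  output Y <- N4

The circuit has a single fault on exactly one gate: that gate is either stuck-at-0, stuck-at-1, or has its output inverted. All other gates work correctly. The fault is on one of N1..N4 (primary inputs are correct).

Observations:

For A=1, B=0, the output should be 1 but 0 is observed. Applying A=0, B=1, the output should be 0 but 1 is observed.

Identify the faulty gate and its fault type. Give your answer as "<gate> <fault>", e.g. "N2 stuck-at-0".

Fault-free values for test 1 (A=1, B=0): N1=0, N2=0, N3=1, N4=1, giving Y=1. Observed 0.
Test 1: faults giving observed 0 are {N4 stuck-at-0, N4 inverted output}.
Test 2 (A=0, B=1): fault-free N1=0, N2=1, N3=0, N4=0 → 0; observed 1. Eliminates N4 stuck-at-0.
Only N4 inverted output is consistent with every test.

N4 inverted output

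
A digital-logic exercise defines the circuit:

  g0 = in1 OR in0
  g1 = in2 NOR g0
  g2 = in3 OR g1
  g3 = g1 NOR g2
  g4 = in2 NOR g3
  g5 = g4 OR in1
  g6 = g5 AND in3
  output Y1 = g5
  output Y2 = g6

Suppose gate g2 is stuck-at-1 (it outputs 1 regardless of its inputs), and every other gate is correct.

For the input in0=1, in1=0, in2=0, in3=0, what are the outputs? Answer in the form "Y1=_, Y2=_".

Y1=1, Y2=0

Propagate with g2 forced: g0=1, g1=0, g2=1 [stuck-at-1], g3=0, g4=1, g5=1, g6=0.
So the outputs are Y1=1, Y2=0. (Without the fault they would be Y1=0, Y2=0.)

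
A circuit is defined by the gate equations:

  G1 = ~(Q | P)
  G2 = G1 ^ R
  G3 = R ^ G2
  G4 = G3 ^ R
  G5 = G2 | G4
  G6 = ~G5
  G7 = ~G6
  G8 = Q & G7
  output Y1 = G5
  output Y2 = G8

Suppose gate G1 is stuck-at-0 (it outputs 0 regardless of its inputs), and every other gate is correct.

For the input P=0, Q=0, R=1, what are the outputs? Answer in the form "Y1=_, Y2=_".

Propagate with G1 forced: G1=0 [stuck-at-0], G2=1, G3=0, G4=1, G5=1, G6=0, G7=1, G8=0.
So the outputs are Y1=1, Y2=0. (Without the fault they would be Y1=0, Y2=0.)

Y1=1, Y2=0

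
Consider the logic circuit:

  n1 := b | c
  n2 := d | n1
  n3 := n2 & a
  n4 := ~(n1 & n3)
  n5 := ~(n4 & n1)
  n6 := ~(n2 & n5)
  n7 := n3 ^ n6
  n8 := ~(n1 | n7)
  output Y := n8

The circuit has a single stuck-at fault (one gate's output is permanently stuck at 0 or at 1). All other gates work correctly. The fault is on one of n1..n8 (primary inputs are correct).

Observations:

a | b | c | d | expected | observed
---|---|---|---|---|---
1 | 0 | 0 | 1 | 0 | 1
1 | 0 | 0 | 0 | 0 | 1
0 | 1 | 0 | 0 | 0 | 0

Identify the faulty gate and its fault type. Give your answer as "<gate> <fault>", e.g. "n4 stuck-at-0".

n7 stuck-at-0

Fault-free values for test 1 (a=1, b=0, c=0, d=1): n1=0, n2=1, n3=1, n4=1, n5=1, n6=0, n7=1, n8=0, giving Y=0. Observed 1.
Test 1: faults giving observed 1 are {n3 stuck-at-0, n5 stuck-at-0, n6 stuck-at-1, n7 stuck-at-0, n8 stuck-at-1}.
Test 2 (a=1, b=0, c=0, d=0): fault-free n1=0, n2=0, n3=0, n4=1, n5=1, n6=1, n7=1, n8=0 → 0; observed 1. Eliminates n3 stuck-at-0, n5 stuck-at-0, n6 stuck-at-1.
Test 3 (a=0, b=1, c=0, d=0): fault-free n1=1, n2=1, n3=0, n4=1, n5=0, n6=1, n7=1, n8=0 → 0; observed 0. Eliminates n8 stuck-at-1.
Only n7 stuck-at-0 is consistent with every test.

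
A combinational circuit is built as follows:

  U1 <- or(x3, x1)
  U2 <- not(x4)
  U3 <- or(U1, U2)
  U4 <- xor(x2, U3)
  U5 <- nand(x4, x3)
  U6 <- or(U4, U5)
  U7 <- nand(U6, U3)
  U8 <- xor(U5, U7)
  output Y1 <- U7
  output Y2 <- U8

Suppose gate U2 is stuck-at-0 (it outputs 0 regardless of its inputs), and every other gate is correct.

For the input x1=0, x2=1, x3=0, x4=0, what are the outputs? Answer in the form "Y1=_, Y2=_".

Propagate with U2 forced: U1=0, U2=0 [stuck-at-0], U3=0, U4=1, U5=1, U6=1, U7=1, U8=0.
So the outputs are Y1=1, Y2=0. (Without the fault they would be Y1=0, Y2=1.)

Y1=1, Y2=0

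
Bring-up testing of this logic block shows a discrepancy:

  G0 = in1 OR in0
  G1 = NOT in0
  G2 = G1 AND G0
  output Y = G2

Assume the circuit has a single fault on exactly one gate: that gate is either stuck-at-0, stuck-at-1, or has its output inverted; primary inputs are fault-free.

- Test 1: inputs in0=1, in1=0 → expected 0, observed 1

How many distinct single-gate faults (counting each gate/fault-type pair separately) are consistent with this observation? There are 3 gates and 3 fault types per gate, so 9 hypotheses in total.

Fault-free: G0=1, G1=0, G2=0 → 0. Observed 1.
  G0 stuck-at-0: output 0 ✗
  G0 stuck-at-1: output 0 ✗
  G0 inverted output: output 0 ✗
  G1 stuck-at-0: output 0 ✗
  G1 stuck-at-1: output 1 ✓
  G1 inverted output: output 1 ✓
  G2 stuck-at-0: output 0 ✗
  G2 stuck-at-1: output 1 ✓
  G2 inverted output: output 1 ✓
Consistent faults: {G1 stuck-at-1, G1 inverted output, G2 stuck-at-1, G2 inverted output} — 4 in all.

4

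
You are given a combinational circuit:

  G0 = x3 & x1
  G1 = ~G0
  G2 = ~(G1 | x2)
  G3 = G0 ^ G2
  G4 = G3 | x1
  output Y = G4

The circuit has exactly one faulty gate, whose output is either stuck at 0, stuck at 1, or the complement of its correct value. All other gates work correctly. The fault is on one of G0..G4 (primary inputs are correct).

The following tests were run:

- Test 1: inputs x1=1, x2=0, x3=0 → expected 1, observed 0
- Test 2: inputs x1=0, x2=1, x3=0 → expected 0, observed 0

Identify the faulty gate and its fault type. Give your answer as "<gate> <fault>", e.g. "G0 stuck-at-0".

G4 stuck-at-0

Fault-free values for test 1 (x1=1, x2=0, x3=0): G0=0, G1=1, G2=0, G3=0, G4=1, giving Y=1. Observed 0.
Test 1: faults giving observed 0 are {G4 stuck-at-0, G4 inverted output}.
Test 2 (x1=0, x2=1, x3=0): fault-free G0=0, G1=1, G2=0, G3=0, G4=0 → 0; observed 0. Eliminates G4 inverted output.
Only G4 stuck-at-0 is consistent with every test.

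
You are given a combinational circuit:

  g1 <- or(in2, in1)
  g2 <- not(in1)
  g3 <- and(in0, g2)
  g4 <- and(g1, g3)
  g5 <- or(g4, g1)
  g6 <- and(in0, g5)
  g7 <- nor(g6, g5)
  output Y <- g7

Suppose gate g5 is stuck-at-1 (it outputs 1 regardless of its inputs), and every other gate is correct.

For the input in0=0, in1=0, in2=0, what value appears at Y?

Propagate with g5 forced: g1=0, g2=1, g3=0, g4=0, g5=1 [stuck-at-1], g6=0, g7=0.
So Y = 0. (Without the fault it would be 1.)

0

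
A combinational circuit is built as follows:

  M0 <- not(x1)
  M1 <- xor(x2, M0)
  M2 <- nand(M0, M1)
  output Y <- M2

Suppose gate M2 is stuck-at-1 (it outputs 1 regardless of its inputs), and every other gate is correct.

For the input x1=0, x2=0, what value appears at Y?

Propagate with M2 forced: M0=1, M1=1, M2=1 [stuck-at-1].
So Y = 1. (Without the fault it would be 0.)

1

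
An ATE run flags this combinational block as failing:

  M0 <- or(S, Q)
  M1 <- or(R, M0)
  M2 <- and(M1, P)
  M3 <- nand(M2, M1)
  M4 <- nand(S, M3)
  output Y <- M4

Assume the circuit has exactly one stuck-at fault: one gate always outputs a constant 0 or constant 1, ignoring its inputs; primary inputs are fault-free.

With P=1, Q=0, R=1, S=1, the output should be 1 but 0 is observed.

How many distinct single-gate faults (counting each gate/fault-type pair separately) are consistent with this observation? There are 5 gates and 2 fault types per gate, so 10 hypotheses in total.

4

Fault-free: M0=1, M1=1, M2=1, M3=0, M4=1 → 1. Observed 0.
  M0 stuck-at-0: output 1 ✗
  M0 stuck-at-1: output 1 ✗
  M1 stuck-at-0: output 0 ✓
  M1 stuck-at-1: output 1 ✗
  M2 stuck-at-0: output 0 ✓
  M2 stuck-at-1: output 1 ✗
  M3 stuck-at-0: output 1 ✗
  M3 stuck-at-1: output 0 ✓
  M4 stuck-at-0: output 0 ✓
  M4 stuck-at-1: output 1 ✗
Consistent faults: {M1 stuck-at-0, M2 stuck-at-0, M3 stuck-at-1, M4 stuck-at-0} — 4 in all.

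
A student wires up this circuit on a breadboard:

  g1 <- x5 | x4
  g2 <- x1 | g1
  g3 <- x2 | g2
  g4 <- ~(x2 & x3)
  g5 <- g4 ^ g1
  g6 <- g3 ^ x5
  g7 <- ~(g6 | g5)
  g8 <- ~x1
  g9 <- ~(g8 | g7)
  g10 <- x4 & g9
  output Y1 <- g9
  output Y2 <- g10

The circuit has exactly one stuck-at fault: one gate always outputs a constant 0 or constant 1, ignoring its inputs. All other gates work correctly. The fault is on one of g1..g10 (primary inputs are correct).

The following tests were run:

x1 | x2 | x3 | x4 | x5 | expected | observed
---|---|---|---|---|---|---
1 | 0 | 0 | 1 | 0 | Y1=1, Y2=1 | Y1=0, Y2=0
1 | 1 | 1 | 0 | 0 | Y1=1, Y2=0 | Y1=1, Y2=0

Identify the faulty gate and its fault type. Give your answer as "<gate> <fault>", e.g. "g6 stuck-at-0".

g2 stuck-at-0

Fault-free values for test 1 (x1=1, x2=0, x3=0, x4=1, x5=0): g1=1, g2=1, g3=1, g4=1, g5=0, g6=1, g7=0, g8=0, g9=1, g10=1, giving Y1=1, Y2=1. Observed Y1=0, Y2=0.
Test 1: faults giving observed Y1=0, Y2=0 are {g2 stuck-at-0, g3 stuck-at-0, g6 stuck-at-0, g7 stuck-at-1, g8 stuck-at-1, g9 stuck-at-0}.
Test 2 (x1=1, x2=1, x3=1, x4=0, x5=0): fault-free g1=0, g2=1, g3=1, g4=0, g5=0, g6=1, g7=0, g8=0, g9=1, g10=0 → Y1=1, Y2=0; observed Y1=1, Y2=0. Eliminates g3 stuck-at-0, g6 stuck-at-0, g7 stuck-at-1, g8 stuck-at-1, g9 stuck-at-0.
Only g2 stuck-at-0 is consistent with every test.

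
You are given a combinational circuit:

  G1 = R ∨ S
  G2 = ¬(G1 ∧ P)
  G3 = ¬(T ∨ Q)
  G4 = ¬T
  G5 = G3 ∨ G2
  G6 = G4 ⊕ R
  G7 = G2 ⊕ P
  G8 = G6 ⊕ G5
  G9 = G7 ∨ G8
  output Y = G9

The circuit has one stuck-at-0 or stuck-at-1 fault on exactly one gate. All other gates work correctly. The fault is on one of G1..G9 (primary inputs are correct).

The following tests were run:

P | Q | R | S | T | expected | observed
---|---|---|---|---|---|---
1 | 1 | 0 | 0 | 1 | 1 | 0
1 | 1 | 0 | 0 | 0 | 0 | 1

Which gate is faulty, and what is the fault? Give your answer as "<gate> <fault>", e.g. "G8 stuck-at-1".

G5 stuck-at-0

Fault-free values for test 1 (P=1, Q=1, R=0, S=0, T=1): G1=0, G2=1, G3=0, G4=0, G5=1, G6=0, G7=0, G8=1, G9=1, giving Y=1. Observed 0.
Test 1: faults giving observed 0 are {G4 stuck-at-1, G5 stuck-at-0, G6 stuck-at-1, G8 stuck-at-0, G9 stuck-at-0}.
Test 2 (P=1, Q=1, R=0, S=0, T=0): fault-free G1=0, G2=1, G3=0, G4=1, G5=1, G6=1, G7=0, G8=0, G9=0 → 0; observed 1. Eliminates G4 stuck-at-1, G6 stuck-at-1, G8 stuck-at-0, G9 stuck-at-0.
Only G5 stuck-at-0 is consistent with every test.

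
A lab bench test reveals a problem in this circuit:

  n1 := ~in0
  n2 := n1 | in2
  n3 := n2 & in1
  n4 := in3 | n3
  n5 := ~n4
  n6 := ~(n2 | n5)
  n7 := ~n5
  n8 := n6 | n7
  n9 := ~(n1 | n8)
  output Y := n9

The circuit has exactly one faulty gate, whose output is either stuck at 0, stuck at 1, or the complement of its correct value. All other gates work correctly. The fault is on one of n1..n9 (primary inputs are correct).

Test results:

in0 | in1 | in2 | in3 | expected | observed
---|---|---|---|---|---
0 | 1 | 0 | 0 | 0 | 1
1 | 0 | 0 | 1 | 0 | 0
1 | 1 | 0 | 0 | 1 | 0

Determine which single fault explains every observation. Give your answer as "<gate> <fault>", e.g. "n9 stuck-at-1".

n1 inverted output

Fault-free values for test 1 (in0=0, in1=1, in2=0, in3=0): n1=1, n2=1, n3=1, n4=1, n5=0, n6=0, n7=1, n8=1, n9=0, giving Y=0. Observed 1.
Test 1: faults giving observed 1 are {n1 stuck-at-0, n1 inverted output, n9 stuck-at-1, n9 inverted output}.
Test 2 (in0=1, in1=0, in2=0, in3=1): fault-free n1=0, n2=0, n3=0, n4=1, n5=0, n6=1, n7=1, n8=1, n9=0 → 0; observed 0. Eliminates n9 stuck-at-1, n9 inverted output.
Test 3 (in0=1, in1=1, in2=0, in3=0): fault-free n1=0, n2=0, n3=0, n4=0, n5=1, n6=0, n7=0, n8=0, n9=1 → 1; observed 0. Eliminates n1 stuck-at-0.
Only n1 inverted output is consistent with every test.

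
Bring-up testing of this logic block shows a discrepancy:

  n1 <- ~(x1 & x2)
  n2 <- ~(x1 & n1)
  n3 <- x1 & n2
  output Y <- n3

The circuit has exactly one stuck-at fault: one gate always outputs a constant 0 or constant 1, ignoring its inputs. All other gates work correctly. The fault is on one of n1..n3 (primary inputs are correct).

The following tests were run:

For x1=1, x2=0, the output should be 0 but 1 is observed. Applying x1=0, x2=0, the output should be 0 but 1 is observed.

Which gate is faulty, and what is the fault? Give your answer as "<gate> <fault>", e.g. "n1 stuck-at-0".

n3 stuck-at-1

Fault-free values for test 1 (x1=1, x2=0): n1=1, n2=0, n3=0, giving Y=0. Observed 1.
Test 1: faults giving observed 1 are {n1 stuck-at-0, n2 stuck-at-1, n3 stuck-at-1}.
Test 2 (x1=0, x2=0): fault-free n1=1, n2=1, n3=0 → 0; observed 1. Eliminates n1 stuck-at-0, n2 stuck-at-1.
Only n3 stuck-at-1 is consistent with every test.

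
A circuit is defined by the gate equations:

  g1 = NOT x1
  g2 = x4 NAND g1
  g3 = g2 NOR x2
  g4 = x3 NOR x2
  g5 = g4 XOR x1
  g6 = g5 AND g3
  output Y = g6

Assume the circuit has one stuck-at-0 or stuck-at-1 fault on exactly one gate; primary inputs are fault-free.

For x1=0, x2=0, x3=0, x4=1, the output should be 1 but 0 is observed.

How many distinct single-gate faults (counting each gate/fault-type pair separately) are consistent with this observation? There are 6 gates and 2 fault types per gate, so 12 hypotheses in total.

Fault-free: g1=1, g2=0, g3=1, g4=1, g5=1, g6=1 → 1. Observed 0.
  g1 stuck-at-0: output 0 ✓
  g1 stuck-at-1: output 1 ✗
  g2 stuck-at-0: output 1 ✗
  g2 stuck-at-1: output 0 ✓
  g3 stuck-at-0: output 0 ✓
  g3 stuck-at-1: output 1 ✗
  g4 stuck-at-0: output 0 ✓
  g4 stuck-at-1: output 1 ✗
  g5 stuck-at-0: output 0 ✓
  g5 stuck-at-1: output 1 ✗
  g6 stuck-at-0: output 0 ✓
  g6 stuck-at-1: output 1 ✗
Consistent faults: {g1 stuck-at-0, g2 stuck-at-1, g3 stuck-at-0, g4 stuck-at-0, g5 stuck-at-0, g6 stuck-at-0} — 6 in all.

6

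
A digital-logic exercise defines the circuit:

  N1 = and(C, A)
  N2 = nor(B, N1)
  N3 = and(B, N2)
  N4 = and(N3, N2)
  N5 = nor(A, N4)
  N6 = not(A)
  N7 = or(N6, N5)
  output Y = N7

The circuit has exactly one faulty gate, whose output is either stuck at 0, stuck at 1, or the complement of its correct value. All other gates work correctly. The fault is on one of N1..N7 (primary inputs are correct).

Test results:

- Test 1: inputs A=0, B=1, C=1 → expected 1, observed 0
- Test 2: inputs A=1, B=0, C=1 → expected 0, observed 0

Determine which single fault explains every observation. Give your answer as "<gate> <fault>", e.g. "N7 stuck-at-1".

Fault-free values for test 1 (A=0, B=1, C=1): N1=0, N2=0, N3=0, N4=0, N5=1, N6=1, N7=1, giving Y=1. Observed 0.
Test 1: faults giving observed 0 are {N7 stuck-at-0, N7 inverted output}.
Test 2 (A=1, B=0, C=1): fault-free N1=1, N2=0, N3=0, N4=0, N5=0, N6=0, N7=0 → 0; observed 0. Eliminates N7 inverted output.
Only N7 stuck-at-0 is consistent with every test.

N7 stuck-at-0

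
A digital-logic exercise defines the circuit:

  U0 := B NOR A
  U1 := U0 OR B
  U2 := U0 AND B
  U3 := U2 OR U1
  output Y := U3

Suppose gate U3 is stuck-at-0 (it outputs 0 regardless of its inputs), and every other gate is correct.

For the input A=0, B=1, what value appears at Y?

0

Propagate with U3 forced: U0=0, U1=1, U2=0, U3=0 [stuck-at-0].
So Y = 0. (Without the fault it would be 1.)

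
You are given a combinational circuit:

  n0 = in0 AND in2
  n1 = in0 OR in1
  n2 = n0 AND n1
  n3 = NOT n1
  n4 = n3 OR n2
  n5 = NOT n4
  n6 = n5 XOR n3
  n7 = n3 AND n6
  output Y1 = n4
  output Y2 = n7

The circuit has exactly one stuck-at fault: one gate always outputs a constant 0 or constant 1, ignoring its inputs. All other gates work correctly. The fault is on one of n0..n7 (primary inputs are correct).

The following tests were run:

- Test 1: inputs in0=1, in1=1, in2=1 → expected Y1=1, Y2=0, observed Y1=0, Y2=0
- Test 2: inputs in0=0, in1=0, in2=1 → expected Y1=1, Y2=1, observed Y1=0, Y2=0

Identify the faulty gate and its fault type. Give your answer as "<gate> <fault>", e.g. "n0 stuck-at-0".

n4 stuck-at-0

Fault-free values for test 1 (in0=1, in1=1, in2=1): n0=1, n1=1, n2=1, n3=0, n4=1, n5=0, n6=0, n7=0, giving Y1=1, Y2=0. Observed Y1=0, Y2=0.
Test 1: faults giving observed Y1=0, Y2=0 are {n0 stuck-at-0, n2 stuck-at-0, n4 stuck-at-0}.
Test 2 (in0=0, in1=0, in2=1): fault-free n0=0, n1=0, n2=0, n3=1, n4=1, n5=0, n6=1, n7=1 → Y1=1, Y2=1; observed Y1=0, Y2=0. Eliminates n0 stuck-at-0, n2 stuck-at-0.
Only n4 stuck-at-0 is consistent with every test.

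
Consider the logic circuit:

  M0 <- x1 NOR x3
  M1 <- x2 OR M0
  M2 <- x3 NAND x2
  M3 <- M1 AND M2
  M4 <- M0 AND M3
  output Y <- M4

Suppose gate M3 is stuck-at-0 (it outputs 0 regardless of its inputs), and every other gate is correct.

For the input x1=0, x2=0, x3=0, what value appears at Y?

0

Propagate with M3 forced: M0=1, M1=1, M2=1, M3=0 [stuck-at-0], M4=0.
So Y = 0. (Without the fault it would be 1.)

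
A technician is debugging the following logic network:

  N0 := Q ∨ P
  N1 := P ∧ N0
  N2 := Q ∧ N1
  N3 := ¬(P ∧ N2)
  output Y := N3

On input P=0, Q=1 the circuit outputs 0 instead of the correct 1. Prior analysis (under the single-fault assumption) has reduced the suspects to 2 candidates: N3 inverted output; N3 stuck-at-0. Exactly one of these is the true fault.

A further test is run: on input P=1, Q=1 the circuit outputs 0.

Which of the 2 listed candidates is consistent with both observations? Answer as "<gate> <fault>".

N3 stuck-at-0

Evaluate each candidate on input P=1, Q=1:
  N3 inverted output: N0=1, N1=1, N2=1, N3=1 [inverted output] → 1 — eliminated
  N3 stuck-at-0: N0=1, N1=1, N2=1, N3=0 [stuck-at-0] → 0 — matches
Only N3 stuck-at-0 reproduces the observed 0.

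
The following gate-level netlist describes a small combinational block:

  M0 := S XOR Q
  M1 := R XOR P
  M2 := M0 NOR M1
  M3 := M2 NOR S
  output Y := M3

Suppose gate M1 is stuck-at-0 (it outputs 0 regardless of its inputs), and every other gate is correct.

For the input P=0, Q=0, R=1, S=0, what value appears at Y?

Propagate with M1 forced: M0=0, M1=0 [stuck-at-0], M2=1, M3=0.
So Y = 0. (Without the fault it would be 1.)

0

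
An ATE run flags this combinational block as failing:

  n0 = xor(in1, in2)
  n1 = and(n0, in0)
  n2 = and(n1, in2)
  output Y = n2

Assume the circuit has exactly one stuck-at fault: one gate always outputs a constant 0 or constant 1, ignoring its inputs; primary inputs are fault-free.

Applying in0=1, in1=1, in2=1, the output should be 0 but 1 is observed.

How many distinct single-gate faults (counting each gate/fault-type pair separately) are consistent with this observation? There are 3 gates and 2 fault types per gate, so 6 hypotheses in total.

Fault-free: n0=0, n1=0, n2=0 → 0. Observed 1.
  n0 stuck-at-0: output 0 ✗
  n0 stuck-at-1: output 1 ✓
  n1 stuck-at-0: output 0 ✗
  n1 stuck-at-1: output 1 ✓
  n2 stuck-at-0: output 0 ✗
  n2 stuck-at-1: output 1 ✓
Consistent faults: {n0 stuck-at-1, n1 stuck-at-1, n2 stuck-at-1} — 3 in all.

3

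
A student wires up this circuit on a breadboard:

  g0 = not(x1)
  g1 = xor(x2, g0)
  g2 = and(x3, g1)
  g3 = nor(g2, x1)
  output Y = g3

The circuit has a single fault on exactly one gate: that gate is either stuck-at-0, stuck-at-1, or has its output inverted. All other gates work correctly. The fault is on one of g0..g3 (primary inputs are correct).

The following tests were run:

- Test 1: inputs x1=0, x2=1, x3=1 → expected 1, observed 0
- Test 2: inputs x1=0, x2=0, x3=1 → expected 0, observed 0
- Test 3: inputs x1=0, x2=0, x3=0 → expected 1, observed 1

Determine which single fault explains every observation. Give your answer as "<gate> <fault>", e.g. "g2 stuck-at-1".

Fault-free values for test 1 (x1=0, x2=1, x3=1): g0=1, g1=0, g2=0, g3=1, giving Y=1. Observed 0.
Test 1: faults giving observed 0 are {g0 stuck-at-0, g0 inverted output, g1 stuck-at-1, g1 inverted output, g2 stuck-at-1, g2 inverted output, g3 stuck-at-0, g3 inverted output}.
Test 2 (x1=0, x2=0, x3=1): fault-free g0=1, g1=1, g2=1, g3=0 → 0; observed 0. Eliminates g0 stuck-at-0, g0 inverted output, g1 inverted output, g2 inverted output, g3 inverted output.
Test 3 (x1=0, x2=0, x3=0): fault-free g0=1, g1=1, g2=0, g3=1 → 1; observed 1. Eliminates g2 stuck-at-1, g3 stuck-at-0.
Only g1 stuck-at-1 is consistent with every test.

g1 stuck-at-1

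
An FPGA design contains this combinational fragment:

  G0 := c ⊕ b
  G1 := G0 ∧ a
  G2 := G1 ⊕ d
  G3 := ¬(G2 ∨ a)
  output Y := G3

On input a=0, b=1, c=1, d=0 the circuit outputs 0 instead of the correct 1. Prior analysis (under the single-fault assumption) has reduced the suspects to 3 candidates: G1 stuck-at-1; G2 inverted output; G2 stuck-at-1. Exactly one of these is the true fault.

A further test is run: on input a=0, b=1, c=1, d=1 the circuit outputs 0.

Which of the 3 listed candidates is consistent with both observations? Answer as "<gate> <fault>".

Evaluate each candidate on input a=0, b=1, c=1, d=1:
  G1 stuck-at-1: G0=0, G1=1 [stuck-at-1], G2=0, G3=1 → 1 — eliminated
  G2 inverted output: G0=0, G1=0, G2=0 [inverted output], G3=1 → 1 — eliminated
  G2 stuck-at-1: G0=0, G1=0, G2=1 [stuck-at-1], G3=0 → 0 — matches
Only G2 stuck-at-1 reproduces the observed 0.

G2 stuck-at-1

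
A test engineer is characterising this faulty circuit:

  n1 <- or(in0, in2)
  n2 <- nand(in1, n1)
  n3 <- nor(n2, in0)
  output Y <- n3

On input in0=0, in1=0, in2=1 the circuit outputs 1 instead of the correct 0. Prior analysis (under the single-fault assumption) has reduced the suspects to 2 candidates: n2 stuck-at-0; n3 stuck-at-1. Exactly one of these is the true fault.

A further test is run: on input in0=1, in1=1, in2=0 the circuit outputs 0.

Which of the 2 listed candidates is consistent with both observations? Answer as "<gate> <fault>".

n2 stuck-at-0

Evaluate each candidate on input in0=1, in1=1, in2=0:
  n2 stuck-at-0: n1=1, n2=0 [stuck-at-0], n3=0 → 0 — matches
  n3 stuck-at-1: n1=1, n2=0, n3=1 [stuck-at-1] → 1 — eliminated
Only n2 stuck-at-0 reproduces the observed 0.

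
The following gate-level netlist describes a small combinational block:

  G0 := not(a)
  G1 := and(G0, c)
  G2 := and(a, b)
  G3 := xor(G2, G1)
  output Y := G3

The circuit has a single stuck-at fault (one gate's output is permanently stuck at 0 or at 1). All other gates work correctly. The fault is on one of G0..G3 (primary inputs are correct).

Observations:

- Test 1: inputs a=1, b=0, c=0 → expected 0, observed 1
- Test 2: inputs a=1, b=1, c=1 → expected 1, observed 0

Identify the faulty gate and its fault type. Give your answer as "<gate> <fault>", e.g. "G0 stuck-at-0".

G1 stuck-at-1

Fault-free values for test 1 (a=1, b=0, c=0): G0=0, G1=0, G2=0, G3=0, giving Y=0. Observed 1.
Test 1: faults giving observed 1 are {G1 stuck-at-1, G2 stuck-at-1, G3 stuck-at-1}.
Test 2 (a=1, b=1, c=1): fault-free G0=0, G1=0, G2=1, G3=1 → 1; observed 0. Eliminates G2 stuck-at-1, G3 stuck-at-1.
Only G1 stuck-at-1 is consistent with every test.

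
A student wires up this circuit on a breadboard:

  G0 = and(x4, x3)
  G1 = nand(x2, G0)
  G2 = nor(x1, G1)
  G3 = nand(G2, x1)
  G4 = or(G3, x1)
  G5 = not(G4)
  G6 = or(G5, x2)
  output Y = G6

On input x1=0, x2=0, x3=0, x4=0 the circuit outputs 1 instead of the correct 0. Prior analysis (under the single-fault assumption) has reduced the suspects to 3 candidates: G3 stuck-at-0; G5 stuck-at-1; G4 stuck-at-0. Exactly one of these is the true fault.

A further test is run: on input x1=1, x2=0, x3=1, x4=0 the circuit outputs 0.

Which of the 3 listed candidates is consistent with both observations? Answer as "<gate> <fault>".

G3 stuck-at-0

Evaluate each candidate on input x1=1, x2=0, x3=1, x4=0:
  G3 stuck-at-0: G0=0, G1=1, G2=0, G3=0 [stuck-at-0], G4=1, G5=0, G6=0 → 0 — matches
  G5 stuck-at-1: G0=0, G1=1, G2=0, G3=1, G4=1, G5=1 [stuck-at-1], G6=1 → 1 — eliminated
  G4 stuck-at-0: G0=0, G1=1, G2=0, G3=1, G4=0 [stuck-at-0], G5=1, G6=1 → 1 — eliminated
Only G3 stuck-at-0 reproduces the observed 0.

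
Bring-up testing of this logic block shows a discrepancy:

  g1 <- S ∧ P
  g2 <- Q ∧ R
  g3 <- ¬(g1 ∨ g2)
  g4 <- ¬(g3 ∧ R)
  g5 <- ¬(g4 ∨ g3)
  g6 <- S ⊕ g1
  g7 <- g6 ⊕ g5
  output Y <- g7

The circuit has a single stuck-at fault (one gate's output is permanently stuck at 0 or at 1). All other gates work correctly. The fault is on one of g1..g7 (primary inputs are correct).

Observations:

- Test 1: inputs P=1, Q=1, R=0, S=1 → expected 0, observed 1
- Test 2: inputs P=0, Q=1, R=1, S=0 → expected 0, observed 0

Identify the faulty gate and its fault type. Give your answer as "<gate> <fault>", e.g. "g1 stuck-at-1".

g1 stuck-at-0

Fault-free values for test 1 (P=1, Q=1, R=0, S=1): g1=1, g2=0, g3=0, g4=1, g5=0, g6=0, g7=0, giving Y=0. Observed 1.
Test 1: faults giving observed 1 are {g1 stuck-at-0, g4 stuck-at-0, g5 stuck-at-1, g6 stuck-at-1, g7 stuck-at-1}.
Test 2 (P=0, Q=1, R=1, S=0): fault-free g1=0, g2=1, g3=0, g4=1, g5=0, g6=0, g7=0 → 0; observed 0. Eliminates g4 stuck-at-0, g5 stuck-at-1, g6 stuck-at-1, g7 stuck-at-1.
Only g1 stuck-at-0 is consistent with every test.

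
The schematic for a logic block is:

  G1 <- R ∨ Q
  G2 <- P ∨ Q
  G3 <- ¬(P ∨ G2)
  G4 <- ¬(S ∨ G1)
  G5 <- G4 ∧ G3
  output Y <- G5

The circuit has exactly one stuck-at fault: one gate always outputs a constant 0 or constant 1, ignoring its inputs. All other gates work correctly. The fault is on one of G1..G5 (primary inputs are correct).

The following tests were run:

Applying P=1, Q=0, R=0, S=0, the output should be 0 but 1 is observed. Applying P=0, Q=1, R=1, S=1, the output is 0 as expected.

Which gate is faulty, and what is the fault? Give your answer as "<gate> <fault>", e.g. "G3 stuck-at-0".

Fault-free values for test 1 (P=1, Q=0, R=0, S=0): G1=0, G2=1, G3=0, G4=1, G5=0, giving Y=0. Observed 1.
Test 1: faults giving observed 1 are {G3 stuck-at-1, G5 stuck-at-1}.
Test 2 (P=0, Q=1, R=1, S=1): fault-free G1=1, G2=1, G3=0, G4=0, G5=0 → 0; observed 0. Eliminates G5 stuck-at-1.
Only G3 stuck-at-1 is consistent with every test.

G3 stuck-at-1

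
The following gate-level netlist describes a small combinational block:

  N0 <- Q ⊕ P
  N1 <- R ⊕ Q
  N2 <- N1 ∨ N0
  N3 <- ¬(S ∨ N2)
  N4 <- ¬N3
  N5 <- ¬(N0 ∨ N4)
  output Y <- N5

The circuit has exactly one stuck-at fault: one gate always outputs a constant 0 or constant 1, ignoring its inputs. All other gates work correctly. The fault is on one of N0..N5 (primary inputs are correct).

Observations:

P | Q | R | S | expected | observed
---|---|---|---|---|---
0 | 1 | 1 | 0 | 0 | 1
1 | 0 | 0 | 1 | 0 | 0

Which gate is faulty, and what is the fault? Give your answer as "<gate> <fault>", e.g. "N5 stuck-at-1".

Fault-free values for test 1 (P=0, Q=1, R=1, S=0): N0=1, N1=0, N2=1, N3=0, N4=1, N5=0, giving Y=0. Observed 1.
Test 1: faults giving observed 1 are {N0 stuck-at-0, N5 stuck-at-1}.
Test 2 (P=1, Q=0, R=0, S=1): fault-free N0=1, N1=0, N2=1, N3=0, N4=1, N5=0 → 0; observed 0. Eliminates N5 stuck-at-1.
Only N0 stuck-at-0 is consistent with every test.

N0 stuck-at-0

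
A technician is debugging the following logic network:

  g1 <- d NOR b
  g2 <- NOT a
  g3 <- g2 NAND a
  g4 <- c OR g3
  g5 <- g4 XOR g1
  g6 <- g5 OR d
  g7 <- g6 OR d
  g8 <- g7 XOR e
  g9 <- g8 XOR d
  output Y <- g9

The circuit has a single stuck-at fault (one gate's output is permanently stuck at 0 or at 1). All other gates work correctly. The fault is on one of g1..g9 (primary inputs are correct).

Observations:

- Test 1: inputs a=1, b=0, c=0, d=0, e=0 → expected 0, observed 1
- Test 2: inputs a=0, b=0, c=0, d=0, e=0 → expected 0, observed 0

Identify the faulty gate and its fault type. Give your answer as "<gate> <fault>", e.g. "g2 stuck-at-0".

g2 stuck-at-1

Fault-free values for test 1 (a=1, b=0, c=0, d=0, e=0): g1=1, g2=0, g3=1, g4=1, g5=0, g6=0, g7=0, g8=0, g9=0, giving Y=0. Observed 1.
Test 1: faults giving observed 1 are {g1 stuck-at-0, g2 stuck-at-1, g3 stuck-at-0, g4 stuck-at-0, g5 stuck-at-1, g6 stuck-at-1, g7 stuck-at-1, g8 stuck-at-1, g9 stuck-at-1}.
Test 2 (a=0, b=0, c=0, d=0, e=0): fault-free g1=1, g2=1, g3=1, g4=1, g5=0, g6=0, g7=0, g8=0, g9=0 → 0; observed 0. Eliminates g1 stuck-at-0, g3 stuck-at-0, g4 stuck-at-0, g5 stuck-at-1, g6 stuck-at-1, g7 stuck-at-1, g8 stuck-at-1, g9 stuck-at-1.
Only g2 stuck-at-1 is consistent with every test.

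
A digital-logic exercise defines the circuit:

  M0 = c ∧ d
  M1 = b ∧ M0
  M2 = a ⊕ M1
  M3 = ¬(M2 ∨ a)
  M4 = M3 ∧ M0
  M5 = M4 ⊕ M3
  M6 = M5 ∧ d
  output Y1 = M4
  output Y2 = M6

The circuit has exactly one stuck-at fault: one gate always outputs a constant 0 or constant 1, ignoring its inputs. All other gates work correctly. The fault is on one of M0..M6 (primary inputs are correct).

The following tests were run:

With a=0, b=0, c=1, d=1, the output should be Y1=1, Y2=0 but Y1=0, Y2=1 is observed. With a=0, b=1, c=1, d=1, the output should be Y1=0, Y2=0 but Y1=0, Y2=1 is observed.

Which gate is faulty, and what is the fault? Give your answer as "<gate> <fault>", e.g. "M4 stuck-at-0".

Fault-free values for test 1 (a=0, b=0, c=1, d=1): M0=1, M1=0, M2=0, M3=1, M4=1, M5=0, M6=0, giving Y1=1, Y2=0. Observed Y1=0, Y2=1.
Test 1: faults giving observed Y1=0, Y2=1 are {M0 stuck-at-0, M4 stuck-at-0}.
Test 2 (a=0, b=1, c=1, d=1): fault-free M0=1, M1=1, M2=1, M3=0, M4=0, M5=0, M6=0 → Y1=0, Y2=0; observed Y1=0, Y2=1. Eliminates M4 stuck-at-0.
Only M0 stuck-at-0 is consistent with every test.

M0 stuck-at-0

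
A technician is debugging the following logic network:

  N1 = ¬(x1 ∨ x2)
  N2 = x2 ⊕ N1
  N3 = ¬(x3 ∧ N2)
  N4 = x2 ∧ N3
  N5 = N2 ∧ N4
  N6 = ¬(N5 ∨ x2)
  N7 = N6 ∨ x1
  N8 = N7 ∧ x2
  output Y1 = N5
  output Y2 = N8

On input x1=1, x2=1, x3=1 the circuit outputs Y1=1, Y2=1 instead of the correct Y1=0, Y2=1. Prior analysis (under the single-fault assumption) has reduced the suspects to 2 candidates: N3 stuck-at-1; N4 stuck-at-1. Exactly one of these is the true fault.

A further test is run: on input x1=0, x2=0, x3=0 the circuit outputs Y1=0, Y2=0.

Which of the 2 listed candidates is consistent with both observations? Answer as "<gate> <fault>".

N3 stuck-at-1

Evaluate each candidate on input x1=0, x2=0, x3=0:
  N3 stuck-at-1: N1=1, N2=1, N3=1 [stuck-at-1], N4=0, N5=0, N6=1, N7=1, N8=0 → Y1=0, Y2=0 — matches
  N4 stuck-at-1: N1=1, N2=1, N3=1, N4=1 [stuck-at-1], N5=1, N6=0, N7=0, N8=0 → Y1=1, Y2=0 — eliminated
Only N3 stuck-at-1 reproduces the observed Y1=0, Y2=0.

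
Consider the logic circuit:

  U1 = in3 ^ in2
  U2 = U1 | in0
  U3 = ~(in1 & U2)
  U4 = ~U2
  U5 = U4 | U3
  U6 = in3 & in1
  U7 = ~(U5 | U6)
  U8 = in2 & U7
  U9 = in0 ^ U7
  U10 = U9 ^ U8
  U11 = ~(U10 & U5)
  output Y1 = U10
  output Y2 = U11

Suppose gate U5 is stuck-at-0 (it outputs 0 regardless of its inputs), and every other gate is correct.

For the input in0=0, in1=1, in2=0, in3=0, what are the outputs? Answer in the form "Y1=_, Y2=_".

Propagate with U5 forced: U1=0, U2=0, U3=1, U4=1, U5=0 [stuck-at-0], U6=0, U7=1, U8=0, U9=1, U10=1, U11=1.
So the outputs are Y1=1, Y2=1. (Without the fault they would be Y1=0, Y2=1.)

Y1=1, Y2=1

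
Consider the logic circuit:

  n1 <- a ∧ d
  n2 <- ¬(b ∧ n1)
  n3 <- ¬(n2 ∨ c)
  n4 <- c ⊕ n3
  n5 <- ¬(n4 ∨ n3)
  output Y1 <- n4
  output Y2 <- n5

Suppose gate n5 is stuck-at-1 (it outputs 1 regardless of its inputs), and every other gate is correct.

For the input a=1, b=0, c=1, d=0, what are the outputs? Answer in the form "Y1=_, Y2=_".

Y1=1, Y2=1

Propagate with n5 forced: n1=0, n2=1, n3=0, n4=1, n5=1 [stuck-at-1].
So the outputs are Y1=1, Y2=1. (Without the fault they would be Y1=1, Y2=0.)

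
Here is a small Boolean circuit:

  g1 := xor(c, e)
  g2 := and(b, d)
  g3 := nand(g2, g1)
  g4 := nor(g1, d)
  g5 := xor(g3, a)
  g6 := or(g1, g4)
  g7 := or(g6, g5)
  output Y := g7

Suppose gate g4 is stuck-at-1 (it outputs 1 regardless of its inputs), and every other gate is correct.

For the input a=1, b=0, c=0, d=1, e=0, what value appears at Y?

Propagate with g4 forced: g1=0, g2=0, g3=1, g4=1 [stuck-at-1], g5=0, g6=1, g7=1.
So Y = 1. (Without the fault it would be 0.)

1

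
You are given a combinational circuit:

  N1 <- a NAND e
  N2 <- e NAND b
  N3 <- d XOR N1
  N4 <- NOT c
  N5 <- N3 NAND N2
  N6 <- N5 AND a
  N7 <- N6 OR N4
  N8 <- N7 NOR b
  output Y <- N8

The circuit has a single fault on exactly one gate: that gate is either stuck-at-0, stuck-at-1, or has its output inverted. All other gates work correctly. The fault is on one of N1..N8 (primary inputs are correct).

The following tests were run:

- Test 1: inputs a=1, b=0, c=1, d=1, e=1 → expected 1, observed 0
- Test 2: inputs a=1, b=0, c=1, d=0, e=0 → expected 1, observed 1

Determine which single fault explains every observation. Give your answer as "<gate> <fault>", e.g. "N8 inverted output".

Fault-free values for test 1 (a=1, b=0, c=1, d=1, e=1): N1=0, N2=1, N3=1, N4=0, N5=0, N6=0, N7=0, N8=1, giving Y=1. Observed 0.
Test 1: faults giving observed 0 are {N1 stuck-at-1, N1 inverted output, N2 stuck-at-0, N2 inverted output, N3 stuck-at-0, N3 inverted output, N4 stuck-at-1, N4 inverted output, N5 stuck-at-1, N5 inverted output, N6 stuck-at-1, N6 inverted output, N7 stuck-at-1, N7 inverted output, N8 stuck-at-0, N8 inverted output}.
Test 2 (a=1, b=0, c=1, d=0, e=0): fault-free N1=1, N2=1, N3=1, N4=0, N5=0, N6=0, N7=0, N8=1 → 1; observed 1. Eliminates N1 inverted output, N2 stuck-at-0, N2 inverted output, N3 stuck-at-0, N3 inverted output, N4 stuck-at-1, N4 inverted output, N5 stuck-at-1, N5 inverted output, N6 stuck-at-1, N6 inverted output, N7 stuck-at-1, N7 inverted output, N8 stuck-at-0, N8 inverted output.
Only N1 stuck-at-1 is consistent with every test.

N1 stuck-at-1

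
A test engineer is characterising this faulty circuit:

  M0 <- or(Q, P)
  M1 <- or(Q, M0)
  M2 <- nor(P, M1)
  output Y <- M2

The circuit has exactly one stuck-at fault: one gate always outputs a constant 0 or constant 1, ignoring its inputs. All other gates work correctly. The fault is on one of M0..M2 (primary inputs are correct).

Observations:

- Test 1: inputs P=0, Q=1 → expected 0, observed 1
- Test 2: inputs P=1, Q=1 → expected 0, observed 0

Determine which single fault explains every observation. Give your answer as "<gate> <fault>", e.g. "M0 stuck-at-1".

Fault-free values for test 1 (P=0, Q=1): M0=1, M1=1, M2=0, giving Y=0. Observed 1.
Test 1: faults giving observed 1 are {M1 stuck-at-0, M2 stuck-at-1}.
Test 2 (P=1, Q=1): fault-free M0=1, M1=1, M2=0 → 0; observed 0. Eliminates M2 stuck-at-1.
Only M1 stuck-at-0 is consistent with every test.

M1 stuck-at-0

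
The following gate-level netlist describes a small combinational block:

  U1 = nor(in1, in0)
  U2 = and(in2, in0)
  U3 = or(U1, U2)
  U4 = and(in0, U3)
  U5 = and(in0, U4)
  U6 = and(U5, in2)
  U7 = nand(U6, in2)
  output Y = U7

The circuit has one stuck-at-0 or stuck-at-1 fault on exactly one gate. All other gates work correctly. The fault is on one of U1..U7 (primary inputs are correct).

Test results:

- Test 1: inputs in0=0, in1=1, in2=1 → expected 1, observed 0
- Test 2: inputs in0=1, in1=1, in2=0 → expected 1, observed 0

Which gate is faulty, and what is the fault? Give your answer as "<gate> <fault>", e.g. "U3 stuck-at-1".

Fault-free values for test 1 (in0=0, in1=1, in2=1): U1=0, U2=0, U3=0, U4=0, U5=0, U6=0, U7=1, giving Y=1. Observed 0.
Test 1: faults giving observed 0 are {U5 stuck-at-1, U6 stuck-at-1, U7 stuck-at-0}.
Test 2 (in0=1, in1=1, in2=0): fault-free U1=0, U2=0, U3=0, U4=0, U5=0, U6=0, U7=1 → 1; observed 0. Eliminates U5 stuck-at-1, U6 stuck-at-1.
Only U7 stuck-at-0 is consistent with every test.

U7 stuck-at-0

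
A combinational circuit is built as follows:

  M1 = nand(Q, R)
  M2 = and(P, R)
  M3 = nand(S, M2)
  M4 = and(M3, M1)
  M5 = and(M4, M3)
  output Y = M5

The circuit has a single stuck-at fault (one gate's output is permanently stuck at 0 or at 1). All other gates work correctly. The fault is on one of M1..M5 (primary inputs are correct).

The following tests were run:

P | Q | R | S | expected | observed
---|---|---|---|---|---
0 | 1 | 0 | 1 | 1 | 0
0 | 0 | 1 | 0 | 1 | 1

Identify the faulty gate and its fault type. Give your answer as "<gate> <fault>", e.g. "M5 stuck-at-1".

Fault-free values for test 1 (P=0, Q=1, R=0, S=1): M1=1, M2=0, M3=1, M4=1, M5=1, giving Y=1. Observed 0.
Test 1: faults giving observed 0 are {M1 stuck-at-0, M2 stuck-at-1, M3 stuck-at-0, M4 stuck-at-0, M5 stuck-at-0}.
Test 2 (P=0, Q=0, R=1, S=0): fault-free M1=1, M2=0, M3=1, M4=1, M5=1 → 1; observed 1. Eliminates M1 stuck-at-0, M3 stuck-at-0, M4 stuck-at-0, M5 stuck-at-0.
Only M2 stuck-at-1 is consistent with every test.

M2 stuck-at-1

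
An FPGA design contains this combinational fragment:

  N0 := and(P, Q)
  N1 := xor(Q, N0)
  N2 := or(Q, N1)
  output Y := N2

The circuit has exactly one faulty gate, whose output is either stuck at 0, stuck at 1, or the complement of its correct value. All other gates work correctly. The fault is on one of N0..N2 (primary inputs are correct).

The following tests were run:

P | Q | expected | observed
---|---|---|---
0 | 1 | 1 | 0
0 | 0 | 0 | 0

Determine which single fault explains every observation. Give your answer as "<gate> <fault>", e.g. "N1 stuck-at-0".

Fault-free values for test 1 (P=0, Q=1): N0=0, N1=1, N2=1, giving Y=1. Observed 0.
Test 1: faults giving observed 0 are {N2 stuck-at-0, N2 inverted output}.
Test 2 (P=0, Q=0): fault-free N0=0, N1=0, N2=0 → 0; observed 0. Eliminates N2 inverted output.
Only N2 stuck-at-0 is consistent with every test.

N2 stuck-at-0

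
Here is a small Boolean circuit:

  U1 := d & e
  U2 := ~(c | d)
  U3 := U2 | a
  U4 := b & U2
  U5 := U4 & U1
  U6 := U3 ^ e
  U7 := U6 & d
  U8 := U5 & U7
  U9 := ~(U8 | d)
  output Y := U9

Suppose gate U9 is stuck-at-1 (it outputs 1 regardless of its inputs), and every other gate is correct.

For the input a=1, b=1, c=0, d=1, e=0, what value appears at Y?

Propagate with U9 forced: U1=0, U2=0, U3=1, U4=0, U5=0, U6=1, U7=1, U8=0, U9=1 [stuck-at-1].
So Y = 1. (Without the fault it would be 0.)

1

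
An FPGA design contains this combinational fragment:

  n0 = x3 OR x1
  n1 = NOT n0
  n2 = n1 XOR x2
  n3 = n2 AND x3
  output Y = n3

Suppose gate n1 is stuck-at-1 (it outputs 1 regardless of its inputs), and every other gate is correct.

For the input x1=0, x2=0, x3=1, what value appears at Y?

Propagate with n1 forced: n0=1, n1=1 [stuck-at-1], n2=1, n3=1.
So Y = 1. (Without the fault it would be 0.)

1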